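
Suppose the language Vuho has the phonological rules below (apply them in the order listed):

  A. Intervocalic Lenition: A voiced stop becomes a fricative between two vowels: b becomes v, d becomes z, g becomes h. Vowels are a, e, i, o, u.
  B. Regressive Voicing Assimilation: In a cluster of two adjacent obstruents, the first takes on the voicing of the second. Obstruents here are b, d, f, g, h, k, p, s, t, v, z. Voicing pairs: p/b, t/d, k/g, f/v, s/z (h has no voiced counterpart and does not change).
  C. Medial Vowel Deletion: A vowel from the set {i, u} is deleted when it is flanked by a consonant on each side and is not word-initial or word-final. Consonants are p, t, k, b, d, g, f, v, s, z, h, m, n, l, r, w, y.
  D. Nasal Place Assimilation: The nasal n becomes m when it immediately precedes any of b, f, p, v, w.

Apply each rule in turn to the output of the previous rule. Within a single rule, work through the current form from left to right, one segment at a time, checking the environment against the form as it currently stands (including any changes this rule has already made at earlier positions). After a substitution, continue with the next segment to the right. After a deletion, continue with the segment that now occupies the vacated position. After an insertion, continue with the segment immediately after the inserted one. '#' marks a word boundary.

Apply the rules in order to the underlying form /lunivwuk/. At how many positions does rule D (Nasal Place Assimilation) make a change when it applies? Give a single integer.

1

A Intervocalic Lenition: no change — [lunivwuk]
B Regressive Voicing Assimilation: no change — [lunivwuk]
C Medial Vowel Deletion: [lunivwuk] → [lnvwk]
D Nasal Place Assimilation: [lnvwk] → [lmvwk]
Rule D changed 1 position(s).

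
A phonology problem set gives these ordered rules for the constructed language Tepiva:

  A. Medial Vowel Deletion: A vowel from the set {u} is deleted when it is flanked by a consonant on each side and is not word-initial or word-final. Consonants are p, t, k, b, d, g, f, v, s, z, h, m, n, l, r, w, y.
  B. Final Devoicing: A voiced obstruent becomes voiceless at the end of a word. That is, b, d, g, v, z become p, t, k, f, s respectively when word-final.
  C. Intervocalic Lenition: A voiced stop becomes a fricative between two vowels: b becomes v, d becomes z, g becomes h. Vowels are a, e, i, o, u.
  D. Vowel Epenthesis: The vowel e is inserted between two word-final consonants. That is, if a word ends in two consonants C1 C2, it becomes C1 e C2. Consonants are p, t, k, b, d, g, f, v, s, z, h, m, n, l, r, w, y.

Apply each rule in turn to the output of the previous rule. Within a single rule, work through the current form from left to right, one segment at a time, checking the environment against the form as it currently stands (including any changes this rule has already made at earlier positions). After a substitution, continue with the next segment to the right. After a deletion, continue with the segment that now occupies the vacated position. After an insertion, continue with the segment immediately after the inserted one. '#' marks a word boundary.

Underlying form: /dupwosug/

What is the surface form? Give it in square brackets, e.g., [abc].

[dpwosek]

A Medial Vowel Deletion: [dupwosug] → [dpwosg]
B Final Devoicing: [dpwosg] → [dpwosk]
C Intervocalic Lenition: no change — [dpwosk]
D Vowel Epenthesis: [dpwosk] → [dpwosek]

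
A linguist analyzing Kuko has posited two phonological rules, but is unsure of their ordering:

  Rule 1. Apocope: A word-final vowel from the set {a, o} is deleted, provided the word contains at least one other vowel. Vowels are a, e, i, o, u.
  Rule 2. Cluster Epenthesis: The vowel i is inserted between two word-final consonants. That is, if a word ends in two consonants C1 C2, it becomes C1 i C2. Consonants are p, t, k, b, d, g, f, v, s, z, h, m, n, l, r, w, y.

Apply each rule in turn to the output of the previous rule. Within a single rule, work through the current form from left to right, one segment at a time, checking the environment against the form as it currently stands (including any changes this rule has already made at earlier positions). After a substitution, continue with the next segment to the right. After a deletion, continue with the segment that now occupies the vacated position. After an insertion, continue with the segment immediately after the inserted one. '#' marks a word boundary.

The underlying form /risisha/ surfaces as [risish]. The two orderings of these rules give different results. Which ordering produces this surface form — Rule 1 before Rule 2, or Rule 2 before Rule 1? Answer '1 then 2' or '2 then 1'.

2 then 1

Order 1 then 2:
  1 Apocope: [risisha] → [risish]
  2 Cluster Epenthesis: [risish] → [risisih]
  result: [risisih]
Order 2 then 1:
  2 Cluster Epenthesis: no change — [risisha]
  1 Apocope: [risisha] → [risish]
  result: [risish]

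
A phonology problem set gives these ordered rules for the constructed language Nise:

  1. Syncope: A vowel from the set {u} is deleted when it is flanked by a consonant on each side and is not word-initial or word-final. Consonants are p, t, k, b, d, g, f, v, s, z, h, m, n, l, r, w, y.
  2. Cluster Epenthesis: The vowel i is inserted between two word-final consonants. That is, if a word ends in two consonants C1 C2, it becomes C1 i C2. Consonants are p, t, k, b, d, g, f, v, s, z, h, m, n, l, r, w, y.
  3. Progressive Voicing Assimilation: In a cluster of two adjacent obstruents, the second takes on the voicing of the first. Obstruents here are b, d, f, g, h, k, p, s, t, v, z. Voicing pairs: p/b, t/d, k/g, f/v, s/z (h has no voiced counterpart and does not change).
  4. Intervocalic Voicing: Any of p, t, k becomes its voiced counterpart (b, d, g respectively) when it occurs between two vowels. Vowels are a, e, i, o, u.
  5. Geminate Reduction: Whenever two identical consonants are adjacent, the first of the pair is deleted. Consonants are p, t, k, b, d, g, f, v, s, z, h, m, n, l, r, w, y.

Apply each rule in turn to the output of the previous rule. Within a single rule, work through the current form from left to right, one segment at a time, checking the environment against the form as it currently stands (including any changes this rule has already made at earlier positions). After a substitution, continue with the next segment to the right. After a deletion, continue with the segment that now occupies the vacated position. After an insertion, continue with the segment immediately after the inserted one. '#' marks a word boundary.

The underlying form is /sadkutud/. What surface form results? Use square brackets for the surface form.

1 Syncope: [sadkutud] → [sadktd]
2 Cluster Epenthesis: [sadktd] → [sadktid]
3 Progressive Voicing Assimilation: [sadktid] → [sadgdid]
4 Intervocalic Voicing: no change — [sadgdid]
5 Geminate Reduction: no change — [sadgdid]

[sadgdid]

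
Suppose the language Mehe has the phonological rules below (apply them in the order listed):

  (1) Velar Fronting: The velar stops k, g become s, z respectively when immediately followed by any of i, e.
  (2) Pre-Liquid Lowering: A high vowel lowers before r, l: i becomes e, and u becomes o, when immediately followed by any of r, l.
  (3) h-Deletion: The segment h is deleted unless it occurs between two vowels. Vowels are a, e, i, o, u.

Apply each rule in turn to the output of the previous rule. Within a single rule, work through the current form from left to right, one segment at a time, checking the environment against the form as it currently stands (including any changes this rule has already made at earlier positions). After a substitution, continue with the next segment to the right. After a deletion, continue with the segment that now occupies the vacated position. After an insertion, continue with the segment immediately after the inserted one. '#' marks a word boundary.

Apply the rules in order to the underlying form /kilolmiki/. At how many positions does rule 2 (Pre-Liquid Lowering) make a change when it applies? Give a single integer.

(1) Velar Fronting: [kilolmiki] → [silolmisi]
(2) Pre-Liquid Lowering: [silolmisi] → [selolmisi]
(3) h-Deletion: no change — [selolmisi]
Rule 2 changed 1 position(s).

1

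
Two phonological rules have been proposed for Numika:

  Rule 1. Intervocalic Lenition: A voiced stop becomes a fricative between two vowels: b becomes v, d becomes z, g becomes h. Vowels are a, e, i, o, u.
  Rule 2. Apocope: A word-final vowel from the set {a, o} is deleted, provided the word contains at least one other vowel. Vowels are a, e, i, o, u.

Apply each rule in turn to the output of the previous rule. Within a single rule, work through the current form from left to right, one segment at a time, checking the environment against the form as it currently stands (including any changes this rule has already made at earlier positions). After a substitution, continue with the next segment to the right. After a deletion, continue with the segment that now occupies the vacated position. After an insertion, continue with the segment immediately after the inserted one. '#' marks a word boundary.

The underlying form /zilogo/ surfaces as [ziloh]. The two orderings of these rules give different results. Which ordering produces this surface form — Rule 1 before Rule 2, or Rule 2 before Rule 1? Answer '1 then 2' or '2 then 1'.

1 then 2

Order 1 then 2:
  1 Intervocalic Lenition: [zilogo] → [ziloho]
  2 Apocope: [ziloho] → [ziloh]
  result: [ziloh]
Order 2 then 1:
  2 Apocope: [zilogo] → [zilog]
  1 Intervocalic Lenition: no change — [zilog]
  result: [zilog]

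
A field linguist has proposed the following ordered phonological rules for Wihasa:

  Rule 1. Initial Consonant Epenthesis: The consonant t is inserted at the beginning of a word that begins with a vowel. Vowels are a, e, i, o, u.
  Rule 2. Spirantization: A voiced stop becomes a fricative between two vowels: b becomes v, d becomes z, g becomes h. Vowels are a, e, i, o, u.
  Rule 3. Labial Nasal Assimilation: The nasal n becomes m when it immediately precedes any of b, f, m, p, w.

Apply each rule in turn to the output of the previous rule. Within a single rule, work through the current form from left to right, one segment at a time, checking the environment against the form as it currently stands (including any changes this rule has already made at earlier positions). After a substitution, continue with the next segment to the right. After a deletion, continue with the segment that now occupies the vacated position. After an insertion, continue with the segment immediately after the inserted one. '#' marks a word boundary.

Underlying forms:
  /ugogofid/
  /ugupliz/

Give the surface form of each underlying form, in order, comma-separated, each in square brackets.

[tuhohofid], [tuhupliz]

/ugogofid/:
  Rule 1 Initial Consonant Epenthesis: [ugogofid] → [tugogofid]
  Rule 2 Spirantization: [tugogofid] → [tuhohofid]
  Rule 3 Labial Nasal Assimilation: no change — [tuhohofid]
/ugupliz/:
  Rule 1 Initial Consonant Epenthesis: [ugupliz] → [tugupliz]
  Rule 2 Spirantization: [tugupliz] → [tuhupliz]
  Rule 3 Labial Nasal Assimilation: no change — [tuhupliz]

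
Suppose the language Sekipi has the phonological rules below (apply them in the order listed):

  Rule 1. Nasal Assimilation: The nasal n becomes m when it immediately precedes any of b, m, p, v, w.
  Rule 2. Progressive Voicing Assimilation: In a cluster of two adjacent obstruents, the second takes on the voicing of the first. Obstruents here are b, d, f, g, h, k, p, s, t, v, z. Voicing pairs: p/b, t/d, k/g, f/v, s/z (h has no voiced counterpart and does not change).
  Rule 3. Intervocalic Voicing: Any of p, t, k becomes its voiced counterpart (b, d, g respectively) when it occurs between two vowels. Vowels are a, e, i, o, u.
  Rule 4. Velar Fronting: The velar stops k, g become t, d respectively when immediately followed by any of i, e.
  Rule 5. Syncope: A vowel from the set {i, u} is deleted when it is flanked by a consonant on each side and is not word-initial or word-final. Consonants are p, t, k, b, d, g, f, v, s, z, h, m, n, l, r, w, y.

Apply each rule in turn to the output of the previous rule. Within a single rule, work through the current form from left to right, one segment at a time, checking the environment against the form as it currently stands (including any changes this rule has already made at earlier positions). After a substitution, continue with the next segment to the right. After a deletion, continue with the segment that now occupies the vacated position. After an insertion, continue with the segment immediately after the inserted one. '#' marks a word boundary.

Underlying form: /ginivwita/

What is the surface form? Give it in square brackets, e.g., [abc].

Rule 1 Nasal Assimilation: no change — [ginivwita]
Rule 2 Progressive Voicing Assimilation: no change — [ginivwita]
Rule 3 Intervocalic Voicing: [ginivwita] → [ginivwida]
Rule 4 Velar Fronting: [ginivwida] → [dinivwida]
Rule 5 Syncope: [dinivwida] → [dnvwda]

[dnvwda]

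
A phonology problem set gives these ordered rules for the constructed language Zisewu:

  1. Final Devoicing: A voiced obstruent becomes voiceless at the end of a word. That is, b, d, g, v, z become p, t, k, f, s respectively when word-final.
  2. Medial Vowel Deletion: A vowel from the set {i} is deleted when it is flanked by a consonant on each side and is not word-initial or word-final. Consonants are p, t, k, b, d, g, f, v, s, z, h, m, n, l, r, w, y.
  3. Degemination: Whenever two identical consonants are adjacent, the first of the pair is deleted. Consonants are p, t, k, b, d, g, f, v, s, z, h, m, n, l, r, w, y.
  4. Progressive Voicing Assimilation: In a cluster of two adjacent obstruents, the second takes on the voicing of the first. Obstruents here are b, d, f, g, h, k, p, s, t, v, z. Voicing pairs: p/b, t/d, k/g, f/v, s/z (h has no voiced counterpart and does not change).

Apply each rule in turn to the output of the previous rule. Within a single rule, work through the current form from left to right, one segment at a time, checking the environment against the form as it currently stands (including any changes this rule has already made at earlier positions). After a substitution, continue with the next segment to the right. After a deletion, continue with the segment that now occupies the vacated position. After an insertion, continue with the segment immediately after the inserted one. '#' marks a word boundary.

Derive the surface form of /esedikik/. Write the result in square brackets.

1 Final Devoicing: no change — [esedikik]
2 Medial Vowel Deletion: [esedikik] → [esedkk]
3 Degemination: [esedkk] → [esedk]
4 Progressive Voicing Assimilation: [esedk] → [esedg]

[esedg]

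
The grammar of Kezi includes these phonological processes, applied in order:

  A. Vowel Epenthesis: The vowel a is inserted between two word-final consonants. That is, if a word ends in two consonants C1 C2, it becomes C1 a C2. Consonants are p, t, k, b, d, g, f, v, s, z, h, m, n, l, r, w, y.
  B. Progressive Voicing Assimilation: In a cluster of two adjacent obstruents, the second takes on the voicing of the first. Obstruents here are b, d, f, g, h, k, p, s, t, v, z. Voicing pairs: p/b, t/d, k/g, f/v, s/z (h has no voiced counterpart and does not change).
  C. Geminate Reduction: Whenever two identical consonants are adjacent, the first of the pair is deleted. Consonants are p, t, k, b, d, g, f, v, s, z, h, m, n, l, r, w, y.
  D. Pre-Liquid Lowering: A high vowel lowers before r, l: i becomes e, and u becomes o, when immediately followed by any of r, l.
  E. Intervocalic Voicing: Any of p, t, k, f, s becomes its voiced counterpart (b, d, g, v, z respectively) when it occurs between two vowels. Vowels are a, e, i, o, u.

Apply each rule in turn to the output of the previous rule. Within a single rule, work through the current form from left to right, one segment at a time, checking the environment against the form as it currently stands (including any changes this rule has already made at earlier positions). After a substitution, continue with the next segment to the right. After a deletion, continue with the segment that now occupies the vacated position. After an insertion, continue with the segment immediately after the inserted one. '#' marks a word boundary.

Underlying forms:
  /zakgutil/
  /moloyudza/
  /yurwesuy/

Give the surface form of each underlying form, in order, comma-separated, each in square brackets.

/zakgutil/:
  A Vowel Epenthesis: no change — [zakgutil]
  B Progressive Voicing Assimilation: [zakgutil] → [zakkutil]
  C Geminate Reduction: [zakkutil] → [zakutil]
  D Pre-Liquid Lowering: [zakutil] → [zakutel]
  E Intervocalic Voicing: [zakutel] → [zagudel]
/moloyudza/:
  A Vowel Epenthesis: no change — [moloyudza]
  B Progressive Voicing Assimilation: no change — [moloyudza]
  C Geminate Reduction: no change — [moloyudza]
  D Pre-Liquid Lowering: no change — [moloyudza]
  E Intervocalic Voicing: no change — [moloyudza]
/yurwesuy/:
  A Vowel Epenthesis: no change — [yurwesuy]
  B Progressive Voicing Assimilation: no change — [yurwesuy]
  C Geminate Reduction: no change — [yurwesuy]
  D Pre-Liquid Lowering: [yurwesuy] → [yorwesuy]
  E Intervocalic Voicing: [yorwesuy] → [yorwezuy]

[zagudel], [moloyudza], [yorwezuy]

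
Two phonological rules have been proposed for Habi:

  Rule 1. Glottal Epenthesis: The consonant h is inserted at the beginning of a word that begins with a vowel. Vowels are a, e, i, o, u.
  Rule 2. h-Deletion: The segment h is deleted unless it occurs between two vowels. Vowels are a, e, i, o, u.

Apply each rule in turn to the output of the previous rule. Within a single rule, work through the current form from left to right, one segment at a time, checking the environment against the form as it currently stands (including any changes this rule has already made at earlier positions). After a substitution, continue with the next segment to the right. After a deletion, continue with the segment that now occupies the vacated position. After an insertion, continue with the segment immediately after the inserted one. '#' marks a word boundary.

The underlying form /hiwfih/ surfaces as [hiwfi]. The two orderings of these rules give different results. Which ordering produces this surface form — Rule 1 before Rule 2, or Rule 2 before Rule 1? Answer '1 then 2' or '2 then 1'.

Order 1 then 2:
  1 Glottal Epenthesis: no change — [hiwfih]
  2 h-Deletion: [hiwfih] → [iwfi]
  result: [iwfi]
Order 2 then 1:
  2 h-Deletion: [hiwfih] → [iwfi]
  1 Glottal Epenthesis: [iwfi] → [hiwfi]
  result: [hiwfi]

2 then 1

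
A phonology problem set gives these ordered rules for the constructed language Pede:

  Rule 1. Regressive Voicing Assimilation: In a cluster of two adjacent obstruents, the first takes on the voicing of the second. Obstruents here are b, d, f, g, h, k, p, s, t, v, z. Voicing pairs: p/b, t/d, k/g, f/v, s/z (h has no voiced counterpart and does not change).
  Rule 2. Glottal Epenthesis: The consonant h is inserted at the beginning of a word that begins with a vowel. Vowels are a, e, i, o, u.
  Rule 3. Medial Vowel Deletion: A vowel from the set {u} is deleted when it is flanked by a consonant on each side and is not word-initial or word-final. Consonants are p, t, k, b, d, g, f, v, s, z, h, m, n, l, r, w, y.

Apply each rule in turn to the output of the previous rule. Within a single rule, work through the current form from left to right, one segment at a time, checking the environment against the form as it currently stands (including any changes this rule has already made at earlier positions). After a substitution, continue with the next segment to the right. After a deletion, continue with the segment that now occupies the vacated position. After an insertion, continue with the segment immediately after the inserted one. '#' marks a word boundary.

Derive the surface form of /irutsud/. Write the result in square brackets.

Rule 1 Regressive Voicing Assimilation: no change — [irutsud]
Rule 2 Glottal Epenthesis: [irutsud] → [hirutsud]
Rule 3 Medial Vowel Deletion: [hirutsud] → [hirtsd]

[hirtsd]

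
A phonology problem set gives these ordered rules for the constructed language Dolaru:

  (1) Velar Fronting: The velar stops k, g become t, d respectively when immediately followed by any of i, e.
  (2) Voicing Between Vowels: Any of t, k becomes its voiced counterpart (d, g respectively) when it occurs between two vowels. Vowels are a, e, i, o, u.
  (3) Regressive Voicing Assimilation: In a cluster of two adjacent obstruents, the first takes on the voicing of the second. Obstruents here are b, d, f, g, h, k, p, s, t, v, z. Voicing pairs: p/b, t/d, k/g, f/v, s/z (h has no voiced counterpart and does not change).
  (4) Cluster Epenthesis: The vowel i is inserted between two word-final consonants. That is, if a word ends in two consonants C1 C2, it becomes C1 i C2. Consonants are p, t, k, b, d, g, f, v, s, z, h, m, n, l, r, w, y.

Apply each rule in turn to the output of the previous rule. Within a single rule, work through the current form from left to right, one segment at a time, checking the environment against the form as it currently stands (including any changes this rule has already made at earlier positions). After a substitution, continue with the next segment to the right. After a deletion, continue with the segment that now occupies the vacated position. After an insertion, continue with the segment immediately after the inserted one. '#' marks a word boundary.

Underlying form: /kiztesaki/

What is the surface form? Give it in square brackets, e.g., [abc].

(1) Velar Fronting: [kiztesaki] → [tiztesati]
(2) Voicing Between Vowels: [tiztesati] → [tiztesadi]
(3) Regressive Voicing Assimilation: [tiztesadi] → [tistesadi]
(4) Cluster Epenthesis: no change — [tistesadi]

[tistesadi]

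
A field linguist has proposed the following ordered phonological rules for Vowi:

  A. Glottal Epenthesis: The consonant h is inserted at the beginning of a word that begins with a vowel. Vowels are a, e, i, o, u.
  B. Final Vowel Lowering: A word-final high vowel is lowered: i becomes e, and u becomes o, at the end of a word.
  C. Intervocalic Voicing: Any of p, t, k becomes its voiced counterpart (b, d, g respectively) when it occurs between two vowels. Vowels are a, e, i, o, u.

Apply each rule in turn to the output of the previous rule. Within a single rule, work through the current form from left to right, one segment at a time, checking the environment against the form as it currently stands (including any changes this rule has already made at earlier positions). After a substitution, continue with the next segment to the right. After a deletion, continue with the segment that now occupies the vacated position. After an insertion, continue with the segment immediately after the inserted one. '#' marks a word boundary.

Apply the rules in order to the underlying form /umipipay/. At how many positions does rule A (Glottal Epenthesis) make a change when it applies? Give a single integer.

A Glottal Epenthesis: [umipipay] → [humipipay]
B Final Vowel Lowering: no change — [humipipay]
C Intervocalic Voicing: [humipipay] → [humibibay]
Rule A changed 1 position(s).

1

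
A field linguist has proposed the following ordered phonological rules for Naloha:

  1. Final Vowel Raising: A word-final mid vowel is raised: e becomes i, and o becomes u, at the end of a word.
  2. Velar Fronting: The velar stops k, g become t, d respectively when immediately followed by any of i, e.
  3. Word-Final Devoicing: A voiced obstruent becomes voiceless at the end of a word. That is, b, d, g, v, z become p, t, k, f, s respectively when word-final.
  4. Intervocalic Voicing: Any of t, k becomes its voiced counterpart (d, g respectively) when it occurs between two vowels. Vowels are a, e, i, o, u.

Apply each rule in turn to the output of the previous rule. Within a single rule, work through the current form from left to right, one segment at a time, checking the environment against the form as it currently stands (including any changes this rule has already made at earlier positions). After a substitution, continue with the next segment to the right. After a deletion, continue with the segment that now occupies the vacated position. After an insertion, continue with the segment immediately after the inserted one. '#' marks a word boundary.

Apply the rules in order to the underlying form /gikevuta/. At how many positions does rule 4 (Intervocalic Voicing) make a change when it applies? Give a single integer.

2

1 Final Vowel Raising: no change — [gikevuta]
2 Velar Fronting: [gikevuta] → [ditevuta]
3 Word-Final Devoicing: no change — [ditevuta]
4 Intervocalic Voicing: [ditevuta] → [didevuda]
Rule 4 changed 2 position(s).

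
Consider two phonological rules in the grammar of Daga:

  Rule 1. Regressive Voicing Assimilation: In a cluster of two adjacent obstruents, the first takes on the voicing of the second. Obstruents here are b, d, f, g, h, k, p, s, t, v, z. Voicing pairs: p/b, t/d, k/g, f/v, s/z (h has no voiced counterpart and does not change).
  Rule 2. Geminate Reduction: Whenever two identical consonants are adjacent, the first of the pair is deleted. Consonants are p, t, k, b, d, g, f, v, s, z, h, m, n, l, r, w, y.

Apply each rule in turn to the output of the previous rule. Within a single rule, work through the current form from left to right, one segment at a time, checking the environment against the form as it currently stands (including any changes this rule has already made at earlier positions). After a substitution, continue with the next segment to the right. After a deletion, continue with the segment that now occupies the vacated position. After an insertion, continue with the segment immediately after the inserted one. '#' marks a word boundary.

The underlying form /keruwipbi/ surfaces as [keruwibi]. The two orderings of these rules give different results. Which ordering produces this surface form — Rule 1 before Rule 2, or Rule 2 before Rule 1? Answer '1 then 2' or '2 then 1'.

Order 1 then 2:
  1 Regressive Voicing Assimilation: [keruwipbi] → [keruwibbi]
  2 Geminate Reduction: [keruwibbi] → [keruwibi]
  result: [keruwibi]
Order 2 then 1:
  2 Geminate Reduction: no change — [keruwipbi]
  1 Regressive Voicing Assimilation: [keruwipbi] → [keruwibbi]
  result: [keruwibbi]

1 then 2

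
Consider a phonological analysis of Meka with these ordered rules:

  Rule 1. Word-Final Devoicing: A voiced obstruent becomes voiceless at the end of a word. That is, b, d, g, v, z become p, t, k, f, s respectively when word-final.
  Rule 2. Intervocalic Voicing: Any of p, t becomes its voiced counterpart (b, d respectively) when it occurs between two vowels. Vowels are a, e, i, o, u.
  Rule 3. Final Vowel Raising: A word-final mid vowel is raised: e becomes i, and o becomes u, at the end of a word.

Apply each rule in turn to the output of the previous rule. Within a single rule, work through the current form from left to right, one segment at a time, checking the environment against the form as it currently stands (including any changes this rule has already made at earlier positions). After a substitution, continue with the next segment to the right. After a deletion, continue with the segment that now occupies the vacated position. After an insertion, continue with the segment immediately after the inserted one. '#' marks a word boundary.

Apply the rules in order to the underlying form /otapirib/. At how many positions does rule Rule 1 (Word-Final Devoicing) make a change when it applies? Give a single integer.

1

Rule 1 Word-Final Devoicing: [otapirib] → [otapirip]
Rule 2 Intervocalic Voicing: [otapirip] → [odabirip]
Rule 3 Final Vowel Raising: no change — [odabirip]
Rule Rule 1 changed 1 position(s).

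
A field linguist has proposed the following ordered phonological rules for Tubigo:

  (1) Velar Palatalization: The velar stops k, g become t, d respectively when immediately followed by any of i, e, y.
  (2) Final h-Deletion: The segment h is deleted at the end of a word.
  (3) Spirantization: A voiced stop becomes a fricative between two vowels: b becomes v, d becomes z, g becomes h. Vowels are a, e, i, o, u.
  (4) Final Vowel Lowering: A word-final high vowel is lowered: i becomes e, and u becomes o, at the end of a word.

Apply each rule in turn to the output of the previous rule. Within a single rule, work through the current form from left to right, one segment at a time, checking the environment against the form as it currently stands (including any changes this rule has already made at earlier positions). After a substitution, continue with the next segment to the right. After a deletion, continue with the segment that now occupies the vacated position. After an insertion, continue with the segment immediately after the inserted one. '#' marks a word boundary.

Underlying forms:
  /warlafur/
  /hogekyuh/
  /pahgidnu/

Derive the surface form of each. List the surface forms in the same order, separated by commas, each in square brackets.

/warlafur/:
  (1) Velar Palatalization: no change — [warlafur]
  (2) Final h-Deletion: no change — [warlafur]
  (3) Spirantization: no change — [warlafur]
  (4) Final Vowel Lowering: no change — [warlafur]
/hogekyuh/:
  (1) Velar Palatalization: [hogekyuh] → [hodetyuh]
  (2) Final h-Deletion: [hodetyuh] → [hodetyu]
  (3) Spirantization: [hodetyu] → [hozetyu]
  (4) Final Vowel Lowering: [hozetyu] → [hozetyo]
/pahgidnu/:
  (1) Velar Palatalization: [pahgidnu] → [pahdidnu]
  (2) Final h-Deletion: no change — [pahdidnu]
  (3) Spirantization: no change — [pahdidnu]
  (4) Final Vowel Lowering: [pahdidnu] → [pahdidno]

[warlafur], [hozetyo], [pahdidno]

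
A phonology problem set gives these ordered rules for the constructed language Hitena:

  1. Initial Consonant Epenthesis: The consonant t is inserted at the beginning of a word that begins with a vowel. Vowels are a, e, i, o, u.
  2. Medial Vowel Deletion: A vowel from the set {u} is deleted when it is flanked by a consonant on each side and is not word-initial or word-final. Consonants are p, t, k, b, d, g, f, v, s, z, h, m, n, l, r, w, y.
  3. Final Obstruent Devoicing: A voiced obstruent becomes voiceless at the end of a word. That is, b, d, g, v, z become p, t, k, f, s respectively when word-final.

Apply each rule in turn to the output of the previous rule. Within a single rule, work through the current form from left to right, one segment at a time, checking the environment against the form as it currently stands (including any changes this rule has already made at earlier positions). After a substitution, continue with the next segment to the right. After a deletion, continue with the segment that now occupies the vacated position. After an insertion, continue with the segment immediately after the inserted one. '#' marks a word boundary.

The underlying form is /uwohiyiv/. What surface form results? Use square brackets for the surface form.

1 Initial Consonant Epenthesis: [uwohiyiv] → [tuwohiyiv]
2 Medial Vowel Deletion: [tuwohiyiv] → [twohiyiv]
3 Final Obstruent Devoicing: [twohiyiv] → [twohiyif]

[twohiyif]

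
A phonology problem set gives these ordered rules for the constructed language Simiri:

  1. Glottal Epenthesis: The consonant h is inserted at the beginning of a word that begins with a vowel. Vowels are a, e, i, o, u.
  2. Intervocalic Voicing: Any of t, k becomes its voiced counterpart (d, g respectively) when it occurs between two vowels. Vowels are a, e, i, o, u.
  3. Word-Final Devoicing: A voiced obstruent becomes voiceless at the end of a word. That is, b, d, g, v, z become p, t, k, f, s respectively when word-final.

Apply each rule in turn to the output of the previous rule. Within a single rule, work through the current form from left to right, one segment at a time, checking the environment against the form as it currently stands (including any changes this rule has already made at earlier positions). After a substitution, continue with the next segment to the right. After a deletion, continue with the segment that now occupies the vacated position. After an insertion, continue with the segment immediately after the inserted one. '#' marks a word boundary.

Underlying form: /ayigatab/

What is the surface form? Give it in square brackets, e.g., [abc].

1 Glottal Epenthesis: [ayigatab] → [hayigatab]
2 Intervocalic Voicing: [hayigatab] → [hayigadab]
3 Word-Final Devoicing: [hayigadab] → [hayigadap]

[hayigadap]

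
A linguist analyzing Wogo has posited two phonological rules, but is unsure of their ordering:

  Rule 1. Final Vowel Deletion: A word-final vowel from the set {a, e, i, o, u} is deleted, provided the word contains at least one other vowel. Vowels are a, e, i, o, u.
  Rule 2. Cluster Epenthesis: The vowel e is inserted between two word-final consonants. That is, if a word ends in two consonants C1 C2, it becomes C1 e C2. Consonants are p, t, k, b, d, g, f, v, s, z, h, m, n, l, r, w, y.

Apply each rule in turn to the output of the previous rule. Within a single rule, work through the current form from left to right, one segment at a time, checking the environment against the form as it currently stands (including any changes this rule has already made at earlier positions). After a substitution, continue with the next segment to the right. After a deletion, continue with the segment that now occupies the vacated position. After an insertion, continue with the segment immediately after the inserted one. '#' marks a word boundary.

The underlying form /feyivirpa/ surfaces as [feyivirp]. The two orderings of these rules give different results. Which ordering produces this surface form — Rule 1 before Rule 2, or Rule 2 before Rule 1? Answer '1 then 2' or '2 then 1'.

2 then 1

Order 1 then 2:
  1 Final Vowel Deletion: [feyivirpa] → [feyivirp]
  2 Cluster Epenthesis: [feyivirp] → [feyivirep]
  result: [feyivirep]
Order 2 then 1:
  2 Cluster Epenthesis: no change — [feyivirpa]
  1 Final Vowel Deletion: [feyivirpa] → [feyivirp]
  result: [feyivirp]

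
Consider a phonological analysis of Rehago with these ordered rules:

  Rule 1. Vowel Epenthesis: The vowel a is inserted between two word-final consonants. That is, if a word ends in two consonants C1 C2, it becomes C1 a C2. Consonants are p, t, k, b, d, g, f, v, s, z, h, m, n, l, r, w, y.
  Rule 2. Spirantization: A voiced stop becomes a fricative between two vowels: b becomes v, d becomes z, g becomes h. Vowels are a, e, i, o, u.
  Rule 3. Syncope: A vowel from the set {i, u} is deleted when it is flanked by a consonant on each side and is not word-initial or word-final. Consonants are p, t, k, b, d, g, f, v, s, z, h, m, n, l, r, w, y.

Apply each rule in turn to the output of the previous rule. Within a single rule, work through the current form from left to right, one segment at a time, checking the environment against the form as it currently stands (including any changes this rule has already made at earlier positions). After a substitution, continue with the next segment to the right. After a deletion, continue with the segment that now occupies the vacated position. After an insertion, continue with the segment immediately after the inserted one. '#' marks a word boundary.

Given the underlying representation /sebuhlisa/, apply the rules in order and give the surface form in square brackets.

[sevhlsa]

Rule 1 Vowel Epenthesis: no change — [sebuhlisa]
Rule 2 Spirantization: [sebuhlisa] → [sevuhlisa]
Rule 3 Syncope: [sevuhlisa] → [sevhlsa]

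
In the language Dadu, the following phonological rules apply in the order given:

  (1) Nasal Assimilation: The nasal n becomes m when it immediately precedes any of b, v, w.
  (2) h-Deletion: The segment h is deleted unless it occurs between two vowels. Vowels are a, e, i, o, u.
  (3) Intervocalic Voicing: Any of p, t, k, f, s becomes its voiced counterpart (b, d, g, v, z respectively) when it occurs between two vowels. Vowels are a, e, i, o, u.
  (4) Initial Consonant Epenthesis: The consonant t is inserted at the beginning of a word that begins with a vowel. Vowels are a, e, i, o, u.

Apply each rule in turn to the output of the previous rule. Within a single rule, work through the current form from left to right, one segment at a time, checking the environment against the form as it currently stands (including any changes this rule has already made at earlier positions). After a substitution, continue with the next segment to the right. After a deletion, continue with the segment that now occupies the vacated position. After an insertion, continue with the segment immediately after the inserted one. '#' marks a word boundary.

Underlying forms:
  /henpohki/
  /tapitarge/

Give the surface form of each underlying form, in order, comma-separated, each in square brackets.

/henpohki/:
  (1) Nasal Assimilation: no change — [henpohki]
  (2) h-Deletion: [henpohki] → [enpoki]
  (3) Intervocalic Voicing: [enpoki] → [enpogi]
  (4) Initial Consonant Epenthesis: [enpogi] → [tenpogi]
/tapitarge/:
  (1) Nasal Assimilation: no change — [tapitarge]
  (2) h-Deletion: no change — [tapitarge]
  (3) Intervocalic Voicing: [tapitarge] → [tabidarge]
  (4) Initial Consonant Epenthesis: no change — [tabidarge]

[tenpogi], [tabidarge]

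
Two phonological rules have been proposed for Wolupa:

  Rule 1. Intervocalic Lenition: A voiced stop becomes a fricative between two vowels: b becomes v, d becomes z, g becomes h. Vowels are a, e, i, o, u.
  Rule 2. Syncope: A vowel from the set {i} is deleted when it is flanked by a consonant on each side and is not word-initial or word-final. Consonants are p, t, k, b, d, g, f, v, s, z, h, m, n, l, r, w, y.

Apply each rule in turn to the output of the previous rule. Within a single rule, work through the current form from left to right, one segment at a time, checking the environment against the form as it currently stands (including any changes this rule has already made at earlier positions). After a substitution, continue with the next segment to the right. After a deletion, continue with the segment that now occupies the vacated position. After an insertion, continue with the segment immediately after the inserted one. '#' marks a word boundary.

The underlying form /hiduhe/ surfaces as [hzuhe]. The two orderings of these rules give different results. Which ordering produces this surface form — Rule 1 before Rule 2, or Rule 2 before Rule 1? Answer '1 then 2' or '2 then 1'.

Order 1 then 2:
  1 Intervocalic Lenition: [hiduhe] → [hizuhe]
  2 Syncope: [hizuhe] → [hzuhe]
  result: [hzuhe]
Order 2 then 1:
  2 Syncope: [hiduhe] → [hduhe]
  1 Intervocalic Lenition: no change — [hduhe]
  result: [hduhe]

1 then 2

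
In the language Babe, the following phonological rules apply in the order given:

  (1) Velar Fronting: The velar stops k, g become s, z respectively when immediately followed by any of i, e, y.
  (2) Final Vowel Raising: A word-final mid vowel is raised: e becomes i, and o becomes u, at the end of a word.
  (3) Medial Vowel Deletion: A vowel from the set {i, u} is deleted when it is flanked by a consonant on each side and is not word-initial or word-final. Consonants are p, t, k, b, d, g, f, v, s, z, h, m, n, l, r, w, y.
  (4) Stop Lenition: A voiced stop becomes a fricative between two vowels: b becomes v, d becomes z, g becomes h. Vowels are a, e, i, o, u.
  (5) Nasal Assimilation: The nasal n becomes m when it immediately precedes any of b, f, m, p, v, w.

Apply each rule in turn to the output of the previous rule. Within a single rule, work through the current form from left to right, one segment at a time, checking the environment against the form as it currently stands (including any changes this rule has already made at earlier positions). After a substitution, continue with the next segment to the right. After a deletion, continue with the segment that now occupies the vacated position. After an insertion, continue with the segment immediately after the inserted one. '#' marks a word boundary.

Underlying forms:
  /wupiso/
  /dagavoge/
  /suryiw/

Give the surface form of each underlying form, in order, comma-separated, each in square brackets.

/wupiso/:
  (1) Velar Fronting: no change — [wupiso]
  (2) Final Vowel Raising: [wupiso] → [wupisu]
  (3) Medial Vowel Deletion: [wupisu] → [wpsu]
  (4) Stop Lenition: no change — [wpsu]
  (5) Nasal Assimilation: no change — [wpsu]
/dagavoge/:
  (1) Velar Fronting: [dagavoge] → [dagavoze]
  (2) Final Vowel Raising: [dagavoze] → [dagavozi]
  (3) Medial Vowel Deletion: no change — [dagavozi]
  (4) Stop Lenition: [dagavozi] → [dahavozi]
  (5) Nasal Assimilation: no change — [dahavozi]
/suryiw/:
  (1) Velar Fronting: no change — [suryiw]
  (2) Final Vowel Raising: no change — [suryiw]
  (3) Medial Vowel Deletion: [suryiw] → [sryw]
  (4) Stop Lenition: no change — [sryw]
  (5) Nasal Assimilation: no change — [sryw]

[wpsu], [dahavozi], [sryw]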